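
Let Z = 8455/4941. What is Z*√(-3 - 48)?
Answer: 8455*I*√51/4941 ≈ 12.22*I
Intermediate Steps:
Z = 8455/4941 (Z = 8455*(1/4941) = 8455/4941 ≈ 1.7112)
Z*√(-3 - 48) = 8455*√(-3 - 48)/4941 = 8455*√(-51)/4941 = 8455*(I*√51)/4941 = 8455*I*√51/4941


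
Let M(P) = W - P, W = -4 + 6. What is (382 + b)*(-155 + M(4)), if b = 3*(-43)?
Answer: -39721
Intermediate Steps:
b = -129
W = 2
M(P) = 2 - P
(382 + b)*(-155 + M(4)) = (382 - 129)*(-155 + (2 - 1*4)) = 253*(-155 + (2 - 4)) = 253*(-155 - 2) = 253*(-157) = -39721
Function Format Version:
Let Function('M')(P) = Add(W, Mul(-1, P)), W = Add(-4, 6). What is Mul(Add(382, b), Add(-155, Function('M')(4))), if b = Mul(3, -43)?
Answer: -39721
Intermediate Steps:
b = -129
W = 2
Function('M')(P) = Add(2, Mul(-1, P))
Mul(Add(382, b), Add(-155, Function('M')(4))) = Mul(Add(382, -129), Add(-155, Add(2, Mul(-1, 4)))) = Mul(253, Add(-155, Add(2, -4))) = Mul(253, Add(-155, -2)) = Mul(253, -157) = -39721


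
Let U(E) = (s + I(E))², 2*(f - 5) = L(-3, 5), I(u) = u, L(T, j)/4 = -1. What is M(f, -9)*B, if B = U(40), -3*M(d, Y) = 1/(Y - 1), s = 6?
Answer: 1058/15 ≈ 70.533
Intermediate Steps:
L(T, j) = -4 (L(T, j) = 4*(-1) = -4)
f = 3 (f = 5 + (½)*(-4) = 5 - 2 = 3)
M(d, Y) = -1/(3*(-1 + Y)) (M(d, Y) = -1/(3*(Y - 1)) = -1/(3*(-1 + Y)))
U(E) = (6 + E)²
B = 2116 (B = (6 + 40)² = 46² = 2116)
M(f, -9)*B = -1/(-3 + 3*(-9))*2116 = -1/(-3 - 27)*2116 = -1/(-30)*2116 = -1*(-1/30)*2116 = (1/30)*2116 = 1058/15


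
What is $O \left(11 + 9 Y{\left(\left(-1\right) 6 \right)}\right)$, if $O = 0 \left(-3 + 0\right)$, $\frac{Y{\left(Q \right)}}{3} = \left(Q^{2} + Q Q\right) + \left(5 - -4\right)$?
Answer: $0$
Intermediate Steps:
$Y{\left(Q \right)} = 27 + 6 Q^{2}$ ($Y{\left(Q \right)} = 3 \left(\left(Q^{2} + Q Q\right) + \left(5 - -4\right)\right) = 3 \left(\left(Q^{2} + Q^{2}\right) + \left(5 + 4\right)\right) = 3 \left(2 Q^{2} + 9\right) = 3 \left(9 + 2 Q^{2}\right) = 27 + 6 Q^{2}$)
$O = 0$ ($O = 0 \left(-3\right) = 0$)
$O \left(11 + 9 Y{\left(\left(-1\right) 6 \right)}\right) = 0 \left(11 + 9 \left(27 + 6 \left(\left(-1\right) 6\right)^{2}\right)\right) = 0 \left(11 + 9 \left(27 + 6 \left(-6\right)^{2}\right)\right) = 0 \left(11 + 9 \left(27 + 6 \cdot 36\right)\right) = 0 \left(11 + 9 \left(27 + 216\right)\right) = 0 \left(11 + 9 \cdot 243\right) = 0 \left(11 + 2187\right) = 0 \cdot 2198 = 0$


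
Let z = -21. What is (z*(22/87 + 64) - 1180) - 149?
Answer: -77671/29 ≈ -2678.3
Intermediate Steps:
(z*(22/87 + 64) - 1180) - 149 = (-21*(22/87 + 64) - 1180) - 149 = (-21*5590/87 - 1180) - 149 = (-39130/29 - 1180) - 149 = -73350/29 - 149 = -77671/29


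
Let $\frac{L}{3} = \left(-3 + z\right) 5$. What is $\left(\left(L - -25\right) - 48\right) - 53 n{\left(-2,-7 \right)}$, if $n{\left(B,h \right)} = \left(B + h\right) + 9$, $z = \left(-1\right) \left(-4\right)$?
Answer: $-8$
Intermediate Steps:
$z = 4$
$n{\left(B,h \right)} = 9 + B + h$
$L = 15$ ($L = 3 \left(-3 + 4\right) 5 = 3 \cdot 1 \cdot 5 = 3 \cdot 5 = 15$)
$\left(\left(L - -25\right) - 48\right) - 53 n{\left(-2,-7 \right)} = \left(\left(15 - -25\right) - 48\right) - 53 \left(9 - 2 - 7\right) = \left(\left(15 + 25\right) - 48\right) - 0 = \left(40 - 48\right) + 0 = -8 + 0 = -8$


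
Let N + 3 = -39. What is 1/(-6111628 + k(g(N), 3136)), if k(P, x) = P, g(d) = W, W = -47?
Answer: -1/6111675 ≈ -1.6362e-7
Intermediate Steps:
N = -42 (N = -3 - 39 = -42)
g(d) = -47
1/(-6111628 + k(g(N), 3136)) = 1/(-6111628 - 47) = 1/(-6111675) = -1/6111675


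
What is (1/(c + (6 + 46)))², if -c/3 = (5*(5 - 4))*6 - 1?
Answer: 1/1225 ≈ 0.00081633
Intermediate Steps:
c = -87 (c = -3*((5*(5 - 4))*6 - 1) = -3*((5*1)*6 - 1) = -3*(5*6 - 1) = -3*(30 - 1) = -3*29 = -87)
(1/(c + (6 + 46)))² = (1/(-87 + (6 + 46)))² = (1/(-87 + 52))² = (1/(-35))² = (-1/35)² = 1/1225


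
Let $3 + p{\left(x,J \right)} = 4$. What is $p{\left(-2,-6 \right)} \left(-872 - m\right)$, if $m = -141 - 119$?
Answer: $-612$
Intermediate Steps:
$p{\left(x,J \right)} = 1$ ($p{\left(x,J \right)} = -3 + 4 = 1$)
$m = -260$ ($m = -141 - 119 = -260$)
$p{\left(-2,-6 \right)} \left(-872 - m\right) = 1 \left(-872 - -260\right) = 1 \left(-872 + 260\right) = 1 \left(-612\right) = -612$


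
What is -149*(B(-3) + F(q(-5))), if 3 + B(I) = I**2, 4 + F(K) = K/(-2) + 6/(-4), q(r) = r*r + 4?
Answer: 2086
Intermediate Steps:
q(r) = 4 + r**2 (q(r) = r**2 + 4 = 4 + r**2)
F(K) = -11/2 - K/2 (F(K) = -4 + (K/(-2) + 6/(-4)) = -4 + (K*(-1/2) + 6*(-1/4)) = -4 + (-K/2 - 3/2) = -4 + (-3/2 - K/2) = -11/2 - K/2)
B(I) = -3 + I**2
-149*(B(-3) + F(q(-5))) = -149*((-3 + (-3)**2) + (-11/2 - (4 + (-5)**2)/2)) = -149*((-3 + 9) + (-11/2 - (4 + 25)/2)) = -149*(6 + (-11/2 - 1/2*29)) = -149*(6 + (-11/2 - 29/2)) = -149*(6 - 20) = -149*(-14) = 2086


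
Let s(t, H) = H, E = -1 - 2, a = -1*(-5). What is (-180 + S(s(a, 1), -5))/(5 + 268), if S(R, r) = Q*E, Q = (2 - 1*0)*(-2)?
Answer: -8/13 ≈ -0.61539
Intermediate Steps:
a = 5
E = -3
Q = -4 (Q = (2 + 0)*(-2) = 2*(-2) = -4)
S(R, r) = 12 (S(R, r) = -4*(-3) = 12)
(-180 + S(s(a, 1), -5))/(5 + 268) = (-180 + 12)/(5 + 268) = -168/273 = -168*1/273 = -8/13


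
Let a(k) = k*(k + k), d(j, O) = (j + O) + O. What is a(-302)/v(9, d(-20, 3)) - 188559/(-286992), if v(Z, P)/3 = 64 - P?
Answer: 2910764419/3730896 ≈ 780.18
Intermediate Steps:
d(j, O) = j + 2*O (d(j, O) = (O + j) + O = j + 2*O)
v(Z, P) = 192 - 3*P (v(Z, P) = 3*(64 - P) = 192 - 3*P)
a(k) = 2*k² (a(k) = k*(2*k) = 2*k²)
a(-302)/v(9, d(-20, 3)) - 188559/(-286992) = (2*(-302)²)/(192 - 3*(-20 + 2*3)) - 188559/(-286992) = (2*91204)/(192 - 3*(-20 + 6)) - 188559*(-1/286992) = 182408/(192 - 3*(-14)) + 20951/31888 = 182408/(192 + 42) + 20951/31888 = 182408/234 + 20951/31888 = 182408*(1/234) + 20951/31888 = 91204/117 + 20951/31888 = 2910764419/3730896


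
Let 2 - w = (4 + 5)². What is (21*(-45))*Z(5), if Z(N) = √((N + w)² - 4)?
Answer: -11340*√38 ≈ -69905.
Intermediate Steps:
w = -79 (w = 2 - (4 + 5)² = 2 - 1*9² = 2 - 1*81 = 2 - 81 = -79)
Z(N) = √(-4 + (-79 + N)²) (Z(N) = √((N - 79)² - 4) = √((-79 + N)² - 4) = √(-4 + (-79 + N)²))
(21*(-45))*Z(5) = (21*(-45))*√(-4 + (-79 + 5)²) = -945*√(-4 + (-74)²) = -945*√(-4 + 5476) = -11340*√38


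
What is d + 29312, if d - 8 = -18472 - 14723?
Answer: -3875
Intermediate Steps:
d = -33187 (d = 8 + (-18472 - 14723) = 8 - 33195 = -33187)
d + 29312 = -33187 + 29312 = -3875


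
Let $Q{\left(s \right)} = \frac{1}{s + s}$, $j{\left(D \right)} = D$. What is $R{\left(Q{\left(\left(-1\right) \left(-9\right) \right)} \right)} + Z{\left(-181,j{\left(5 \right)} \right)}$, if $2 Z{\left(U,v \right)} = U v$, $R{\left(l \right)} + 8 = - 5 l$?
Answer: $- \frac{4147}{9} \approx -460.78$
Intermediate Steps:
$Q{\left(s \right)} = \frac{1}{2 s}$
$R{\left(l \right)} = -8 - 5 l$
$Z{\left(U,v \right)} = \frac{U v}{2}$
$R{\left(Q{\left(\left(-1\right) \left(-9\right) \right)} \right)} + Z{\left(-181,j{\left(5 \right)} \right)} = \left(-8 - 5 \frac{1}{2 \left(\left(-1\right) \left(-9\right)\right)}\right) + \frac{1}{2} \left(-181\right) 5 = \left(-8 - 5 \frac{1}{2 \cdot 9}\right) - \frac{905}{2} = \left(-8 - 5 \cdot \frac{1}{2} \cdot \frac{1}{9}\right) - \frac{905}{2} = \left(-8 - \frac{5}{18}\right) - \frac{905}{2} = - \frac{149}{18} - \frac{905}{2} = - \frac{4147}{9}$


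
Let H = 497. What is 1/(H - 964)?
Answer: -1/467 ≈ -0.0021413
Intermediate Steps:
1/(H - 964) = 1/(497 - 964) = 1/(-467) = -1/467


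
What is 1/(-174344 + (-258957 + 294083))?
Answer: -1/139218 ≈ -7.1830e-6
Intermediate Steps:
1/(-174344 + (-258957 + 294083)) = 1/(-174344 + 35126) = 1/(-139218) = -1/139218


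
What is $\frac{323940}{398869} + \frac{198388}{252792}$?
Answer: $\frac{40255065913}{25207723062} \approx 1.5969$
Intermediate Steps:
$\frac{323940}{398869} + \frac{198388}{252792} = 323940 \cdot \frac{1}{398869} + 198388 \cdot \frac{1}{252792} = \frac{323940}{398869} + \frac{49597}{63198} = \frac{40255065913}{25207723062}$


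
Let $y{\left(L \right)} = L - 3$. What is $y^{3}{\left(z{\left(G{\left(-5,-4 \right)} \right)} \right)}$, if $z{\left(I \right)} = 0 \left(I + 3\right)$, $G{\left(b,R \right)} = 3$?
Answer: $-27$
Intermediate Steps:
$z{\left(I \right)} = 0$ ($z{\left(I \right)} = 0 \left(3 + I\right) = 0$)
$y{\left(L \right)} = -3 + L$ ($y{\left(L \right)} = L - 3 = -3 + L$)
$y^{3}{\left(z{\left(G{\left(-5,-4 \right)} \right)} \right)} = \left(-3 + 0\right)^{3} = \left(-3\right)^{3} = -27$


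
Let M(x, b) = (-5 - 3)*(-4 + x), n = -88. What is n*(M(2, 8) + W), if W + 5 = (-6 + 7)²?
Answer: -1056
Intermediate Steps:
M(x, b) = 32 - 8*x (M(x, b) = -8*(-4 + x) = 32 - 8*x)
W = -4 (W = -5 + (-6 + 7)² = -5 + 1² = -5 + 1 = -4)
n*(M(2, 8) + W) = -88*((32 - 8*2) - 4) = -88*((32 - 16) - 4) = -88*(16 - 4) = -88*12 = -1056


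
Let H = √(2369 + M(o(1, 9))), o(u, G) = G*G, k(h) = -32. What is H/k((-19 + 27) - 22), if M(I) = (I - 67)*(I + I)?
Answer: -√4637/32 ≈ -2.1280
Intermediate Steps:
o(u, G) = G²
M(I) = 2*I*(-67 + I) (M(I) = (-67 + I)*(2*I) = 2*I*(-67 + I))
H = √4637 (H = √(2369 + 2*9²*(-67 + 9²)) = √(2369 + 2*81*(-67 + 81)) = √(2369 + 2*81*14) = √(2369 + 2268) = √4637 ≈ 68.095)
H/k((-19 + 27) - 22) = √4637/(-32) = √4637*(-1/32) = -√4637/32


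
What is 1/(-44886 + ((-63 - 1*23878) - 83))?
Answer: -1/68910 ≈ -1.4512e-5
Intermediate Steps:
1/(-44886 + ((-63 - 1*23878) - 83)) = 1/(-44886 + ((-63 - 23878) - 83)) = 1/(-44886 + (-23941 - 83)) = 1/(-44886 - 24024) = 1/(-68910) = -1/68910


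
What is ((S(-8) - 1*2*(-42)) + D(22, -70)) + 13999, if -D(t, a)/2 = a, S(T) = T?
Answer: 14215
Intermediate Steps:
D(t, a) = -2*a
((S(-8) - 1*2*(-42)) + D(22, -70)) + 13999 = ((-8 - 1*2*(-42)) - 2*(-70)) + 13999 = ((-8 - 2*(-42)) + 140) + 13999 = ((-8 + 84) + 140) + 13999 = (76 + 140) + 13999 = 216 + 13999 = 14215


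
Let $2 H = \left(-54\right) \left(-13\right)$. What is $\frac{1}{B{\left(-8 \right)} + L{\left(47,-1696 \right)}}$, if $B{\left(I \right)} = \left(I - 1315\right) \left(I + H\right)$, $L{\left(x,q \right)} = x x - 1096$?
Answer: $- \frac{1}{452676} \approx -2.2091 \cdot 10^{-6}$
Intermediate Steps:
$L{\left(x,q \right)} = -1096 + x^{2}$ ($L{\left(x,q \right)} = x^{2} - 1096 = -1096 + x^{2}$)
$H = 351$ ($H = \frac{\left(-54\right) \left(-13\right)}{2} = \frac{1}{2} \cdot 702 = 351$)
$B{\left(I \right)} = \left(-1315 + I\right) \left(351 + I\right)$ ($B{\left(I \right)} = \left(I - 1315\right) \left(I + 351\right) = \left(-1315 + I\right) \left(351 + I\right)$)
$\frac{1}{B{\left(-8 \right)} + L{\left(47,-1696 \right)}} = \frac{1}{\left(-461565 + \left(-8\right)^{2} - -7712\right) - \left(1096 - 47^{2}\right)} = \frac{1}{\left(-461565 + 64 + 7712\right) + \left(-1096 + 2209\right)} = \frac{1}{-453789 + 1113} = \frac{1}{-452676} = - \frac{1}{452676}$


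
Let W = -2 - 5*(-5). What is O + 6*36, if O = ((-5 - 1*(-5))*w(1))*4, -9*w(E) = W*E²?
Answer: 216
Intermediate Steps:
W = 23 (W = -2 + 25 = 23)
w(E) = -23*E²/9
O = 0 (O = ((-5 - 1*(-5))*(-23/9*1²))*4 = ((-5 + 5)*(-23/9*1))*4 = (0*(-23/9))*4 = 0*4 = 0)
O + 6*36 = 0 + 6*36 = 0 + 216 = 216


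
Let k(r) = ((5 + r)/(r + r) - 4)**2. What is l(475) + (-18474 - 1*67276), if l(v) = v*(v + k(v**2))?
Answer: 624570736594/4286875 ≈ 1.4569e+5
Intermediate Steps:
k(r) = (-4 + (5 + r)/(2*r))**2 (k(r) = ((5 + r)/((2*r)) - 4)**2 = ((5 + r)*(1/(2*r)) - 4)**2 = ((5 + r)/(2*r) - 4)**2 = (-4 + (5 + r)/(2*r))**2)
l(v) = v*(v + (-5 + 7*v**2)**2/(4*v**4)) (l(v) = v*(v + (-5 + 7*v**2)**2/(4*(v**2)**2)) = v*(v + (-5 + 7*v**2)**2/(4*v**4)))
l(475) + (-18474 - 1*67276) = (475**5 + (-5 + 7*475**2)**2/4)/475**3 + (-18474 - 1*67276) = (24180654296875 + (-5 + 7*225625)**2/4)/107171875 + (-18474 - 67276) = (24180654296875 + (-5 + 1579375)**2/4)/107171875 - 85750 = (24180654296875 + (1/4)*1579370**2)/107171875 - 85750 = (24180654296875 + (1/4)*2494409596900)/107171875 - 85750 = (24180654296875 + 623602399225)/107171875 - 85750 = (1/107171875)*24804256696100 - 85750 = 992170267844/4286875 - 85750 = 624570736594/4286875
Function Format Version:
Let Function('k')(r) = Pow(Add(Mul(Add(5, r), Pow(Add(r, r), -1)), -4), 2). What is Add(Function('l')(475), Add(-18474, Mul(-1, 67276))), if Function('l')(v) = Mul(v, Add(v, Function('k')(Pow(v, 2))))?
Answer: Rational(624570736594, 4286875) ≈ 1.4569e+5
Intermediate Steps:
Function('k')(r) = Pow(Add(-4, Mul(Rational(1, 2), Pow(r, -1), Add(5, r))), 2) (Function('k')(r) = Pow(Add(Mul(Add(5, r), Pow(Mul(2, r), -1)), -4), 2) = Pow(Add(Mul(Add(5, r), Mul(Rational(1, 2), Pow(r, -1))), -4), 2) = Pow(Add(Mul(Rational(1, 2), Pow(r, -1), Add(5, r)), -4), 2) = Pow(Add(-4, Mul(Rational(1, 2), Pow(r, -1), Add(5, r))), 2))
Function('l')(v) = Mul(v, Add(v, Mul(Rational(1, 4), Pow(v, -4), Pow(Add(-5, Mul(7, Pow(v, 2))), 2)))) (Function('l')(v) = Mul(v, Add(v, Mul(Rational(1, 4), Pow(Pow(v, 2), -2), Pow(Add(-5, Mul(7, Pow(v, 2))), 2)))) = Mul(v, Add(v, Mul(Rational(1, 4), Pow(v, -4), Pow(Add(-5, Mul(7, Pow(v, 2))), 2)))))
Add(Function('l')(475), Add(-18474, Mul(-1, 67276))) = Add(Mul(Pow(475, -3), Add(Pow(475, 5), Mul(Rational(1, 4), Pow(Add(-5, Mul(7, Pow(475, 2))), 2)))), Add(-18474, Mul(-1, 67276))) = Add(Mul(Rational(1, 107171875), Add(24180654296875, Mul(Rational(1, 4), Pow(Add(-5, Mul(7, 225625)), 2)))), Add(-18474, -67276)) = Add(Mul(Rational(1, 107171875), Add(24180654296875, Mul(Rational(1, 4), Pow(Add(-5, 1579375), 2)))), -85750) = Add(Mul(Rational(1, 107171875), Add(24180654296875, Mul(Rational(1, 4), Pow(1579370, 2)))), -85750) = Add(Mul(Rational(1, 107171875), Add(24180654296875, Mul(Rational(1, 4), 2494409596900))), -85750) = Add(Mul(Rational(1, 107171875), Add(24180654296875, 623602399225)), -85750) = Add(Mul(Rational(1, 107171875), 24804256696100), -85750) = Add(Rational(992170267844, 4286875), -85750) = Rational(624570736594, 4286875)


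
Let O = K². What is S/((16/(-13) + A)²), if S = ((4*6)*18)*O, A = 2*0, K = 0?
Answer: 0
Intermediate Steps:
O = 0 (O = 0² = 0)
A = 0
S = 0 (S = ((4*6)*18)*0 = (24*18)*0 = 432*0 = 0)
S/((16/(-13) + A)²) = 0/((16/(-13) + 0)²) = 0/((16*(-1/13) + 0)²) = 0/((-16/13 + 0)²) = 0/((-16/13)²) = 0/(256/169) = 0*(169/256) = 0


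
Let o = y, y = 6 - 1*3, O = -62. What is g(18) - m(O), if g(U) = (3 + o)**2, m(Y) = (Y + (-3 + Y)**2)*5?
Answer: -20779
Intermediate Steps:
y = 3 (y = 6 - 3 = 3)
o = 3
m(Y) = 5*Y + 5*(-3 + Y)**2
g(U) = 36 (g(U) = (3 + 3)**2 = 6**2 = 36)
g(18) - m(O) = 36 - (5*(-62) + 5*(-3 - 62)**2) = 36 - (-310 + 5*(-65)**2) = 36 - (-310 + 5*4225) = 36 - (-310 + 21125) = 36 - 1*20815 = 36 - 20815 = -20779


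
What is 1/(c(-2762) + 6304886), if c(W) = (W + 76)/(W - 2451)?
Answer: 5213/32867373404 ≈ 1.5861e-7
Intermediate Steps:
c(W) = (76 + W)/(-2451 + W)
1/(c(-2762) + 6304886) = 1/((76 - 2762)/(-2451 - 2762) + 6304886) = 1/(-2686/(-5213) + 6304886) = 1/(-1/5213*(-2686) + 6304886) = 1/(2686/5213 + 6304886) = 1/(32867373404/5213) = 5213/32867373404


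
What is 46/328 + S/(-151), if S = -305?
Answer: 53493/24764 ≈ 2.1601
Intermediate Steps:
46/328 + S/(-151) = 46/328 - 305/(-151) = 46*(1/328) - 305*(-1/151) = 23/164 + 305/151 = 53493/24764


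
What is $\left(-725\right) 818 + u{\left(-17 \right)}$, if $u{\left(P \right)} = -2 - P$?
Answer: $-593035$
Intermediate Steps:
$\left(-725\right) 818 + u{\left(-17 \right)} = \left(-725\right) 818 - -15 = -593050 + \left(-2 + 17\right) = -593050 + 15 = -593035$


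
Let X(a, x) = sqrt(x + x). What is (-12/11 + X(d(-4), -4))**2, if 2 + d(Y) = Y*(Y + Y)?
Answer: -824/121 - 48*I*sqrt(2)/11 ≈ -6.8099 - 6.1711*I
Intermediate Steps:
d(Y) = -2 + 2*Y**2 (d(Y) = -2 + Y*(Y + Y) = -2 + Y*(2*Y) = -2 + 2*Y**2)
X(a, x) = sqrt(2)*sqrt(x) (X(a, x) = sqrt(2*x) = sqrt(2)*sqrt(x))
(-12/11 + X(d(-4), -4))**2 = (-12/11 + sqrt(2)*sqrt(-4))**2 = (-12*1/11 + sqrt(2)*(2*I))**2 = (-12/11 + 2*I*sqrt(2))**2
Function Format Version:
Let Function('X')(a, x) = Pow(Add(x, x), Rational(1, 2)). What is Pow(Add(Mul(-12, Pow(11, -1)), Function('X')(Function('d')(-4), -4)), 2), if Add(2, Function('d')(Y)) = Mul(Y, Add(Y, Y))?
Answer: Add(Rational(-824, 121), Mul(Rational(-48, 11), I, Pow(2, Rational(1, 2)))) ≈ Add(-6.8099, Mul(-6.1711, I))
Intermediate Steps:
Function('d')(Y) = Add(-2, Mul(2, Pow(Y, 2))) (Function('d')(Y) = Add(-2, Mul(Y, Add(Y, Y))) = Add(-2, Mul(Y, Mul(2, Y))) = Add(-2, Mul(2, Pow(Y, 2))))
Function('X')(a, x) = Mul(Pow(2, Rational(1, 2)), Pow(x, Rational(1, 2))) (Function('X')(a, x) = Pow(Mul(2, x), Rational(1, 2)) = Mul(Pow(2, Rational(1, 2)), Pow(x, Rational(1, 2))))
Pow(Add(Mul(-12, Pow(11, -1)), Function('X')(Function('d')(-4), -4)), 2) = Pow(Add(Mul(-12, Pow(11, -1)), Mul(Pow(2, Rational(1, 2)), Pow(-4, Rational(1, 2)))), 2) = Pow(Add(Mul(-12, Rational(1, 11)), Mul(Pow(2, Rational(1, 2)), Mul(2, I))), 2) = Pow(Add(Rational(-12, 11), Mul(2, I, Pow(2, Rational(1, 2)))), 2)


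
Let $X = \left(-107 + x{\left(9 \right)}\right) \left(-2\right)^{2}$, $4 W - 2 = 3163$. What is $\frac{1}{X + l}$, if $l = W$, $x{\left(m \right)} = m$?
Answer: $\frac{4}{1597} \approx 0.0025047$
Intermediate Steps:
$W = \frac{3165}{4}$ ($W = \frac{1}{2} + \frac{1}{4} \cdot 3163 = \frac{1}{2} + \frac{3163}{4} = \frac{3165}{4} \approx 791.25$)
$l = \frac{3165}{4} \approx 791.25$
$X = -392$ ($X = \left(-107 + 9\right) \left(-2\right)^{2} = \left(-98\right) 4 = -392$)
$\frac{1}{X + l} = \frac{1}{-392 + \frac{3165}{4}} = \frac{1}{\frac{1597}{4}} = \frac{4}{1597}$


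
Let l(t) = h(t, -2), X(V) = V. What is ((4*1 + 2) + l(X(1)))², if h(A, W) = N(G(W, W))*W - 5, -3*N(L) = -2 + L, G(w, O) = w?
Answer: 25/9 ≈ 2.7778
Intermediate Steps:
N(L) = ⅔ - L/3 (N(L) = -(-2 + L)/3 = ⅔ - L/3)
h(A, W) = -5 + W*(⅔ - W/3) (h(A, W) = (⅔ - W/3)*W - 5 = W*(⅔ - W/3) - 5 = -5 + W*(⅔ - W/3))
l(t) = -23/3 (l(t) = -5 - ⅓*(-2)*(-2 - 2) = -5 - ⅓*(-2)*(-4) = -5 - 8/3 = -23/3)
((4*1 + 2) + l(X(1)))² = ((4*1 + 2) - 23/3)² = ((4 + 2) - 23/3)² = (6 - 23/3)² = (-5/3)² = 25/9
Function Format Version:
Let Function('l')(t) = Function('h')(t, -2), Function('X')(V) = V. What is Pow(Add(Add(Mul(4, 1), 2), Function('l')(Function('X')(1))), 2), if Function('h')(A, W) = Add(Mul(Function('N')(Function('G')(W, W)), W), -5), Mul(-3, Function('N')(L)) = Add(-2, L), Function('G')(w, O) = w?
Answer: Rational(25, 9) ≈ 2.7778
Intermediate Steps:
Function('N')(L) = Add(Rational(2, 3), Mul(Rational(-1, 3), L)) (Function('N')(L) = Mul(Rational(-1, 3), Add(-2, L)) = Add(Rational(2, 3), Mul(Rational(-1, 3), L)))
Function('h')(A, W) = Add(-5, Mul(W, Add(Rational(2, 3), Mul(Rational(-1, 3), W)))) (Function('h')(A, W) = Add(Mul(Add(Rational(2, 3), Mul(Rational(-1, 3), W)), W), -5) = Add(Mul(W, Add(Rational(2, 3), Mul(Rational(-1, 3), W))), -5) = Add(-5, Mul(W, Add(Rational(2, 3), Mul(Rational(-1, 3), W)))))
Function('l')(t) = Rational(-23, 3) (Function('l')(t) = Add(-5, Mul(Rational(-1, 3), -2, Add(-2, -2))) = Add(-5, Mul(Rational(-1, 3), -2, -4)) = Add(-5, Rational(-8, 3)) = Rational(-23, 3))
Pow(Add(Add(Mul(4, 1), 2), Function('l')(Function('X')(1))), 2) = Pow(Add(Add(Mul(4, 1), 2), Rational(-23, 3)), 2) = Pow(Add(Add(4, 2), Rational(-23, 3)), 2) = Pow(Add(6, Rational(-23, 3)), 2) = Pow(Rational(-5, 3), 2) = Rational(25, 9)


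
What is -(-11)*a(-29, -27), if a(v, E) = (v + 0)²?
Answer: 9251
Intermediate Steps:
a(v, E) = v²
-(-11)*a(-29, -27) = -(-11)*(-29)² = -(-11)*841 = -11*(-841) = 9251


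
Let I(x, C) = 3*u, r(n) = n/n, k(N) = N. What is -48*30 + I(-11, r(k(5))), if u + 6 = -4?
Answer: -1470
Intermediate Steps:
u = -10 (u = -6 - 4 = -10)
r(n) = 1
I(x, C) = -30 (I(x, C) = 3*(-10) = -30)
-48*30 + I(-11, r(k(5))) = -48*30 - 30 = -1440 - 30 = -1470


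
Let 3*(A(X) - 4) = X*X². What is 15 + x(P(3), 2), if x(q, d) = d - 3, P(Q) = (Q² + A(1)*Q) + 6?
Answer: 14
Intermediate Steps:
A(X) = 4 + X³/3 (A(X) = 4 + (X*X²)/3 = 4 + X³/3)
P(Q) = 6 + Q² + 13*Q/3 (P(Q) = (Q² + (4 + (⅓)*1³)*Q) + 6 = (Q² + (4 + (⅓)*1)*Q) + 6 = (Q² + (4 + ⅓)*Q) + 6 = (Q² + 13*Q/3) + 6 = 6 + Q² + 13*Q/3)
x(q, d) = -3 + d
15 + x(P(3), 2) = 15 + (-3 + 2) = 15 - 1 = 14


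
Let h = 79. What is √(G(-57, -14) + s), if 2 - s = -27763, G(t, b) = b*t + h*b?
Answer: √27457 ≈ 165.70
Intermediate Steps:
G(t, b) = 79*b + b*t (G(t, b) = b*t + 79*b = 79*b + b*t)
s = 27765 (s = 2 - 1*(-27763) = 2 + 27763 = 27765)
√(G(-57, -14) + s) = √(-14*(79 - 57) + 27765) = √(-14*22 + 27765) = √(-308 + 27765) = √27457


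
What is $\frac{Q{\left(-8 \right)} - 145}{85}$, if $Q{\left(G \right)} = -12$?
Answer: $- \frac{157}{85} \approx -1.8471$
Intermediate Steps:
$\frac{Q{\left(-8 \right)} - 145}{85} = \frac{-12 - 145}{85} = \frac{1}{85} \left(-157\right) = - \frac{157}{85}$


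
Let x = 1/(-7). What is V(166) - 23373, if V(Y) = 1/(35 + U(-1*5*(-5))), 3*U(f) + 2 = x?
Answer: -5609513/240 ≈ -23373.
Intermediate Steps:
x = -⅐ ≈ -0.14286
U(f) = -5/7 (U(f) = -⅔ + (⅓)*(-⅐) = -⅔ - 1/21 = -5/7)
V(Y) = 7/240 (V(Y) = 1/(35 - 5/7) = 1/(240/7) = 7/240)
V(166) - 23373 = 7/240 - 23373 = -5609513/240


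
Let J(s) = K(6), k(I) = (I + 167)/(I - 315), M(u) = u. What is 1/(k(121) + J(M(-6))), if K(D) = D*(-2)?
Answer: -97/1308 ≈ -0.074159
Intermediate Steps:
K(D) = -2*D
k(I) = (167 + I)/(-315 + I)
J(s) = -12 (J(s) = -2*6 = -12)
1/(k(121) + J(M(-6))) = 1/((167 + 121)/(-315 + 121) - 12) = 1/(288/(-194) - 12) = 1/(-1/194*288 - 12) = 1/(-144/97 - 12) = 1/(-1308/97) = -97/1308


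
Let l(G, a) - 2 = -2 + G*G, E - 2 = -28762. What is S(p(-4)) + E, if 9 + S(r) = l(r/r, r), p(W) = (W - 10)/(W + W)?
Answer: -28768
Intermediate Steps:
E = -28760 (E = 2 - 28762 = -28760)
l(G, a) = G² (l(G, a) = 2 + (-2 + G*G) = 2 + (-2 + G²) = G²)
p(W) = (-10 + W)/(2*W) (p(W) = (-10 + W)/((2*W)) = (-10 + W)*(1/(2*W)) = (-10 + W)/(2*W))
S(r) = -8 (S(r) = -9 + (r/r)² = -9 + 1² = -9 + 1 = -8)
S(p(-4)) + E = -8 - 28760 = -28768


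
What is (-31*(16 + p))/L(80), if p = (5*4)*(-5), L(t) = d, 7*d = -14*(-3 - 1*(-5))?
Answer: -651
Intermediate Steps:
d = -4 (d = (-14*(-3 - 1*(-5)))/7 = (-14*(-3 + 5))/7 = (-14*2)/7 = (⅐)*(-28) = -4)
L(t) = -4
p = -100 (p = 20*(-5) = -100)
(-31*(16 + p))/L(80) = -31*(16 - 100)/(-4) = -31*(-84)*(-¼) = 2604*(-¼) = -651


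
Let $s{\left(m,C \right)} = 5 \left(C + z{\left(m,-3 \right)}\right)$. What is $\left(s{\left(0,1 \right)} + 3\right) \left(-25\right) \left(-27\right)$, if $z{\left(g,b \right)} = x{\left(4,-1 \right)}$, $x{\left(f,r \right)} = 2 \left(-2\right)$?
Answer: $-8100$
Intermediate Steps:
$x{\left(f,r \right)} = -4$
$z{\left(g,b \right)} = -4$
$s{\left(m,C \right)} = -20 + 5 C$ ($s{\left(m,C \right)} = 5 \left(C - 4\right) = 5 \left(-4 + C\right) = -20 + 5 C$)
$\left(s{\left(0,1 \right)} + 3\right) \left(-25\right) \left(-27\right) = \left(\left(-20 + 5 \cdot 1\right) + 3\right) \left(-25\right) \left(-27\right) = \left(\left(-20 + 5\right) + 3\right) \left(-25\right) \left(-27\right) = \left(-15 + 3\right) \left(-25\right) \left(-27\right) = \left(-12\right) \left(-25\right) \left(-27\right) = 300 \left(-27\right) = -8100$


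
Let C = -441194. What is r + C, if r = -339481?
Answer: -780675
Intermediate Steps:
r + C = -339481 - 441194 = -780675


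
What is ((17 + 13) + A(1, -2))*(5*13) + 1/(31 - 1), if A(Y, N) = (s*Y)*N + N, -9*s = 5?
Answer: 170303/90 ≈ 1892.3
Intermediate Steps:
s = -5/9 (s = -1/9*5 = -5/9 ≈ -0.55556)
A(Y, N) = N - 5*N*Y/9 (A(Y, N) = (-5*Y/9)*N + N = -5*N*Y/9 + N = N - 5*N*Y/9)
((17 + 13) + A(1, -2))*(5*13) + 1/(31 - 1) = ((17 + 13) + (1/9)*(-2)*(9 - 5*1))*(5*13) + 1/(31 - 1) = (30 + (1/9)*(-2)*(9 - 5))*65 + 1/30 = (30 + (1/9)*(-2)*4)*65 + 1/30 = (30 - 8/9)*65 + 1/30 = (262/9)*65 + 1/30 = 17030/9 + 1/30 = 170303/90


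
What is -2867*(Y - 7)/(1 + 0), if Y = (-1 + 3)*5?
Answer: -8601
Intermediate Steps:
Y = 10 (Y = 2*5 = 10)
-2867*(Y - 7)/(1 + 0) = -2867*(10 - 7)/(1 + 0) = -8601/1 = -8601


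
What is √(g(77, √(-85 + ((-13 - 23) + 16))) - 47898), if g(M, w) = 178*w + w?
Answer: √(-47898 + 179*I*√105) ≈ 4.1897 + 218.9*I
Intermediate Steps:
g(M, w) = 179*w
√(g(77, √(-85 + ((-13 - 23) + 16))) - 47898) = √(179*√(-85 + ((-13 - 23) + 16)) - 47898) = √(179*√(-85 + (-36 + 16)) - 47898) = √(179*√(-85 - 20) - 47898) = √(179*√(-105) - 47898) = √(179*(I*√105) - 47898) = √(179*I*√105 - 47898) = √(-47898 + 179*I*√105)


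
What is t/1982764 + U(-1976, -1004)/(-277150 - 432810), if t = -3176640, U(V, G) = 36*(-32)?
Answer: -70406349696/43990097795 ≈ -1.6005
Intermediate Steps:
U(V, G) = -1152
t/1982764 + U(-1976, -1004)/(-277150 - 432810) = -3176640/1982764 - 1152/(-277150 - 432810) = -3176640*1/1982764 - 1152/(-709960) = -794160/495691 - 1152*(-1/709960) = -794160/495691 + 144/88745 = -70406349696/43990097795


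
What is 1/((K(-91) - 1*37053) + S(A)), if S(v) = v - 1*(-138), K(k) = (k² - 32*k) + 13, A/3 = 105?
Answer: -1/25394 ≈ -3.9379e-5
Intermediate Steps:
A = 315 (A = 3*105 = 315)
K(k) = 13 + k² - 32*k
S(v) = 138 + v (S(v) = v + 138 = 138 + v)
1/((K(-91) - 1*37053) + S(A)) = 1/(((13 + (-91)² - 32*(-91)) - 1*37053) + (138 + 315)) = 1/(((13 + 8281 + 2912) - 37053) + 453) = 1/((11206 - 37053) + 453) = 1/(-25847 + 453) = 1/(-25394) = -1/25394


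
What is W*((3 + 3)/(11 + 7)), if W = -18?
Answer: -6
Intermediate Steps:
W*((3 + 3)/(11 + 7)) = -18*(3 + 3)/(11 + 7) = -108/18 = -18*⅓ = -6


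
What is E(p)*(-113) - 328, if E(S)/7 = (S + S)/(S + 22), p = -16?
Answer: 11672/3 ≈ 3890.7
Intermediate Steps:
E(S) = 14*S/(22 + S) (E(S) = 7*((S + S)/(S + 22)) = 7*((2*S)/(22 + S)) = 7*(2*S/(22 + S)) = 14*S/(22 + S))
E(p)*(-113) - 328 = (14*(-16)/(22 - 16))*(-113) - 328 = (14*(-16)/6)*(-113) - 328 = (14*(-16)*(1/6))*(-113) - 328 = -112/3*(-113) - 328 = 12656/3 - 328 = 11672/3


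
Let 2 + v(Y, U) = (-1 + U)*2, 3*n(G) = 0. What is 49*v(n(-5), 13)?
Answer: 1078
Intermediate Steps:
n(G) = 0 (n(G) = (⅓)*0 = 0)
v(Y, U) = -4 + 2*U (v(Y, U) = -2 + (-1 + U)*2 = -2 + (-2 + 2*U) = -4 + 2*U)
49*v(n(-5), 13) = 49*(-4 + 2*13) = 49*(-4 + 26) = 49*22 = 1078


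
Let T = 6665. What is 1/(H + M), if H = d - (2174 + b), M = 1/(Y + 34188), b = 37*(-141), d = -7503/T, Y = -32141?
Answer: 13643255/41501072989 ≈ 0.00032874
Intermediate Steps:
d = -7503/6665 ≈ -1.1257
b = -5217
M = 1/2047 (M = 1/(-32141 + 34188) = 1/2047 ≈ 0.00048852)
H = 20274092/6665 (H = -7503/6665 - (2174 - 5217) = -7503/6665 - 1*(-3043) = -7503/6665 + 3043 = 20274092/6665 ≈ 3041.9)
1/(H + M) = 1/(20274092/6665 + 1/2047) = 1/(41501072989/13643255) = 13643255/41501072989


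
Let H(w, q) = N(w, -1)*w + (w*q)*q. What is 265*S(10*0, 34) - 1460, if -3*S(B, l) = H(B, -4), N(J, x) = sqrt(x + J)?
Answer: -1460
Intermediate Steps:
N(J, x) = sqrt(J + x)
H(w, q) = w*q**2 + w*sqrt(-1 + w) (H(w, q) = sqrt(w - 1)*w + (w*q)*q = sqrt(-1 + w)*w + (q*w)*q = w*sqrt(-1 + w) + w*q**2 = w*q**2 + w*sqrt(-1 + w))
S(B, l) = -B*(16 + sqrt(-1 + B))/3 (S(B, l) = -B*((-4)**2 + sqrt(-1 + B))/3 = -B*(16 + sqrt(-1 + B))/3)
265*S(10*0, 34) - 1460 = 265*(-10*0*(16 + sqrt(-1 + 10*0))/3) - 1460 = 265*(-1/3*0*(16 + sqrt(-1 + 0))) - 1460 = 265*(-1/3*0*(16 + sqrt(-1))) - 1460 = 265*(-1/3*0*(16 + I)) - 1460 = 265*0 - 1460 = 0 - 1460 = -1460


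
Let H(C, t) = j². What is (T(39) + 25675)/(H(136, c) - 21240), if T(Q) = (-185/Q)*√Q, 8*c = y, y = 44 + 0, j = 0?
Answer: -5135/4248 + 37*√39/165672 ≈ -1.2074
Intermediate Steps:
y = 44
c = 11/2 (c = (⅛)*44 = 11/2 ≈ 5.5000)
H(C, t) = 0 (H(C, t) = 0² = 0)
T(Q) = -185/√Q
(T(39) + 25675)/(H(136, c) - 21240) = (-185*√39/39 + 25675)/(0 - 21240) = (-185*√39/39 + 25675)/(-21240) = (-185*√39/39 + 25675)*(-1/21240) = (25675 - 185*√39/39)*(-1/21240) = -5135/4248 + 37*√39/165672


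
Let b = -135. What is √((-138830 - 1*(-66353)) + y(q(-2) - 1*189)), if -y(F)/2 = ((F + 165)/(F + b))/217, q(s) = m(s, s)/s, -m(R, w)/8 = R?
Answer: I*√23511257949893/18011 ≈ 269.22*I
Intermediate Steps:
m(R, w) = -8*R
q(s) = -8 (q(s) = (-8*s)/s = -8)
y(F) = -2*(165 + F)/(217*(-135 + F)) (y(F) = -2*(F + 165)/(F - 135)/217 = -2*(165 + F)/(-135 + F)/217 = -2*(165 + F)/(217*(-135 + F)))
√((-138830 - 1*(-66353)) + y(q(-2) - 1*189)) = √((-138830 - 1*(-66353)) + 2*(-165 - (-8 - 1*189))/(217*(-135 + (-8 - 1*189)))) = √((-138830 + 66353) + 2*(-165 - (-8 - 189))/(217*(-135 + (-8 - 189)))) = √(-72477 + 2*(-165 - 1*(-197))/(217*(-135 - 197))) = √(-72477 + (2/217)*(-165 + 197)/(-332)) = √(-72477 + (2/217)*(-1/332)*32) = √(-72477 - 16/18011) = √(-1305383263/18011) = I*√23511257949893/18011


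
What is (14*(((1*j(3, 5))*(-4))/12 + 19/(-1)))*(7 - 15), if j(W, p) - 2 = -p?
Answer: 2016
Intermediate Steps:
j(W, p) = 2 - p
(14*(((1*j(3, 5))*(-4))/12 + 19/(-1)))*(7 - 15) = (14*(((1*(2 - 1*5))*(-4))/12 + 19/(-1)))*(7 - 15) = (14*(((1*(2 - 5))*(-4))*(1/12) + 19*(-1)))*(-8) = (14*(((1*(-3))*(-4))*(1/12) - 19))*(-8) = (14*(-3*(-4)*(1/12) - 19))*(-8) = (14*(12*(1/12) - 19))*(-8) = (14*(1 - 19))*(-8) = (14*(-18))*(-8) = -252*(-8) = 2016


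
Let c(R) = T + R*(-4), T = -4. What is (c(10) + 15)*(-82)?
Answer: 2378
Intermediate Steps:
c(R) = -4 - 4*R (c(R) = -4 + R*(-4) = -4 - 4*R)
(c(10) + 15)*(-82) = ((-4 - 4*10) + 15)*(-82) = ((-4 - 40) + 15)*(-82) = (-44 + 15)*(-82) = -29*(-82) = 2378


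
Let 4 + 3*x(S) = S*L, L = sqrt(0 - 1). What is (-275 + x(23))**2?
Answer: 228904/3 - 38134*I/9 ≈ 76301.0 - 4237.1*I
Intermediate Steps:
L = I (L = sqrt(-1) = I ≈ 1.0*I)
x(S) = -4/3 + I*S/3 (x(S) = -4/3 + (S*I)/3 = -4/3 + (I*S)/3 = -4/3 + I*S/3)
(-275 + x(23))**2 = (-275 + (-4/3 + (1/3)*I*23))**2 = (-275 + (-4/3 + 23*I/3))**2 = (-829/3 + 23*I/3)**2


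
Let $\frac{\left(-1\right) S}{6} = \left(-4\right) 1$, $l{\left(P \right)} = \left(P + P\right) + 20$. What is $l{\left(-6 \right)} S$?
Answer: $192$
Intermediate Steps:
$l{\left(P \right)} = 20 + 2 P$ ($l{\left(P \right)} = 2 P + 20 = 20 + 2 P$)
$S = 24$ ($S = - 6 \left(\left(-4\right) 1\right) = \left(-6\right) \left(-4\right) = 24$)
$l{\left(-6 \right)} S = \left(20 + 2 \left(-6\right)\right) 24 = \left(20 - 12\right) 24 = 8 \cdot 24 = 192$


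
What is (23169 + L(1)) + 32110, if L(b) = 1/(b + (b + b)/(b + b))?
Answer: 110559/2 ≈ 55280.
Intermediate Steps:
L(b) = 1/(1 + b) (L(b) = 1/(b + (2*b)/((2*b))) = 1/(b + (2*b)*(1/(2*b))) = 1/(b + 1) = 1/(1 + b))
(23169 + L(1)) + 32110 = (23169 + 1/(1 + 1)) + 32110 = (23169 + 1/2) + 32110 = (23169 + ½) + 32110 = 46339/2 + 32110 = 110559/2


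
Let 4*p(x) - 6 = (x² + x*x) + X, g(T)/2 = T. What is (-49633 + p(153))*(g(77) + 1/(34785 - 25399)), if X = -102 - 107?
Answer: -219587668065/37544 ≈ -5.8488e+6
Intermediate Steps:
X = -209
g(T) = 2*T
p(x) = -203/4 + x²/2 (p(x) = 3/2 + ((x² + x*x) - 209)/4 = 3/2 + ((x² + x²) - 209)/4 = 3/2 + (2*x² - 209)/4 = 3/2 + (-209 + 2*x²)/4 = 3/2 + (-209/4 + x²/2) = -203/4 + x²/2)
(-49633 + p(153))*(g(77) + 1/(34785 - 25399)) = (-49633 + (-203/4 + (½)*153²))*(2*77 + 1/(34785 - 25399)) = (-49633 + (-203/4 + (½)*23409))*(154 + 1/9386) = (-49633 + (-203/4 + 23409/2))*(154 + 1/9386) = (-49633 + 46615/4)*(1445445/9386) = -151917/4*1445445/9386 = -219587668065/37544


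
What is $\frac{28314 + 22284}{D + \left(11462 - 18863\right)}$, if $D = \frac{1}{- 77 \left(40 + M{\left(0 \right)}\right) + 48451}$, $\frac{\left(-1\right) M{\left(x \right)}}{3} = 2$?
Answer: $- \frac{1159529067}{169605016} \approx -6.8366$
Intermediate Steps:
$M{\left(x \right)} = -6$ ($M{\left(x \right)} = \left(-3\right) 2 = -6$)
$D = \frac{1}{45833}$ ($D = \frac{1}{- 77 \left(40 - 6\right) + 48451} = \frac{1}{\left(-77\right) 34 + 48451} = \frac{1}{-2618 + 48451} = \frac{1}{45833} \approx 2.1818 \cdot 10^{-5}$)
$\frac{28314 + 22284}{D + \left(11462 - 18863\right)} = \frac{28314 + 22284}{\frac{1}{45833} + \left(11462 - 18863\right)} = \frac{50598}{\frac{1}{45833} - 7401} = \frac{50598}{- \frac{339210032}{45833}} = 50598 \left(- \frac{45833}{339210032}\right) = - \frac{1159529067}{169605016}$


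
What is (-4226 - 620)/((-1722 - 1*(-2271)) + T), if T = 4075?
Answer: -2423/2312 ≈ -1.0480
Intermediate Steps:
(-4226 - 620)/((-1722 - 1*(-2271)) + T) = (-4226 - 620)/((-1722 - 1*(-2271)) + 4075) = -4846/((-1722 + 2271) + 4075) = -4846/(549 + 4075) = -4846/4624 = -4846*1/4624 = -2423/2312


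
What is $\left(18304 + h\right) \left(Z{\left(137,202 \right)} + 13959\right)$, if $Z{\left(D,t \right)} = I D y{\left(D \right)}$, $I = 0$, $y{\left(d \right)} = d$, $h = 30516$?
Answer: $681478380$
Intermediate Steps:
$Z{\left(D,t \right)} = 0$ ($Z{\left(D,t \right)} = 0 D D = 0 D = 0$)
$\left(18304 + h\right) \left(Z{\left(137,202 \right)} + 13959\right) = \left(18304 + 30516\right) \left(0 + 13959\right) = 48820 \cdot 13959 = 681478380$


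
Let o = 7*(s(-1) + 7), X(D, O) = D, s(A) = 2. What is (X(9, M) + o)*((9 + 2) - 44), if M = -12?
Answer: -2376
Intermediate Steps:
o = 63 (o = 7*(2 + 7) = 7*9 = 63)
(X(9, M) + o)*((9 + 2) - 44) = (9 + 63)*((9 + 2) - 44) = 72*(11 - 44) = 72*(-33) = -2376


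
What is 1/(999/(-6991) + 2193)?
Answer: 6991/15330264 ≈ 0.00045603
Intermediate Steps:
1/(999/(-6991) + 2193) = 1/(999*(-1/6991) + 2193) = 1/(-999/6991 + 2193) = 1/(15330264/6991) = 6991/15330264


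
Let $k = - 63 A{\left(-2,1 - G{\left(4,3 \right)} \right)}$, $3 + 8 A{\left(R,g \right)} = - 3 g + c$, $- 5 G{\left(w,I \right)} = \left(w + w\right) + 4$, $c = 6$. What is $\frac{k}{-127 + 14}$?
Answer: $- \frac{567}{1130} \approx -0.50177$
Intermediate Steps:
$G{\left(w,I \right)} = - \frac{4}{5} - \frac{2 w}{5}$ ($G{\left(w,I \right)} = - \frac{\left(w + w\right) + 4}{5} = - \frac{2 w + 4}{5} = - \frac{4 + 2 w}{5} = - \frac{4}{5} - \frac{2 w}{5}$)
$A{\left(R,g \right)} = \frac{3}{8} - \frac{3 g}{8}$ ($A{\left(R,g \right)} = - \frac{3}{8} + \frac{- 3 g + 6}{8} = - \frac{3}{8} + \frac{6 - 3 g}{8} = - \frac{3}{8} - \left(- \frac{3}{4} + \frac{3 g}{8}\right) = \frac{3}{8} - \frac{3 g}{8}$)
$k = \frac{567}{10}$ ($k = - 63 \left(\frac{3}{8} - \frac{3 \left(1 - \left(- \frac{4}{5} - \frac{8}{5}\right)\right)}{8}\right) = - 63 \left(\frac{3}{8} - \frac{3 \left(1 - - \frac{12}{5}\right)}{8}\right) = - 63 \left(\frac{3}{8} - \frac{3 \left(1 + \frac{12}{5}\right)}{8}\right) = - 63 \left(\frac{3}{8} - \frac{51}{40}\right) = \left(-63\right) \left(- \frac{9}{10}\right) = \frac{567}{10} \approx 56.7$)
$\frac{k}{-127 + 14} = \frac{1}{-127 + 14} \cdot \frac{567}{10} = \frac{1}{-113} \cdot \frac{567}{10} = \left(- \frac{1}{113}\right) \frac{567}{10} = - \frac{567}{1130}$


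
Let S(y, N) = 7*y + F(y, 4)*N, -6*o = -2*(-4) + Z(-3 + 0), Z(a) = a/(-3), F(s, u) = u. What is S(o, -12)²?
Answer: 13689/4 ≈ 3422.3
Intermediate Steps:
Z(a) = -a/3 (Z(a) = a*(-⅓) = -a/3)
o = -3/2 (o = -(-2*(-4) - (-3 + 0)/3)/6 = -(8 - ⅓*(-3))/6 = -(8 + 1)/6 = -⅙*9 = -3/2 ≈ -1.5000)
S(y, N) = 4*N + 7*y (S(y, N) = 7*y + 4*N = 4*N + 7*y)
S(o, -12)² = (4*(-12) + 7*(-3/2))² = (-48 - 21/2)² = (-117/2)² = 13689/4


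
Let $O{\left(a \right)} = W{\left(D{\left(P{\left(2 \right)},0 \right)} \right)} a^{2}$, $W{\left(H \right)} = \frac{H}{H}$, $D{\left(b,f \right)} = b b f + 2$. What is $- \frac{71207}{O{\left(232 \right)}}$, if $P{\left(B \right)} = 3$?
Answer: $- \frac{71207}{53824} \approx -1.323$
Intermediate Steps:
$D{\left(b,f \right)} = 2 + f b^{2}$ ($D{\left(b,f \right)} = b^{2} f + 2 = f b^{2} + 2 = 2 + f b^{2}$)
$W{\left(H \right)} = 1$
$O{\left(a \right)} = a^{2}$ ($O{\left(a \right)} = 1 a^{2} = a^{2}$)
$- \frac{71207}{O{\left(232 \right)}} = - \frac{71207}{232^{2}} = - \frac{71207}{53824}$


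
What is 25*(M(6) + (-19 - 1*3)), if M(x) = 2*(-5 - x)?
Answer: -1100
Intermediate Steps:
M(x) = -10 - 2*x
25*(M(6) + (-19 - 1*3)) = 25*((-10 - 2*6) + (-19 - 1*3)) = 25*((-10 - 12) + (-19 - 3)) = 25*(-22 - 22) = 25*(-44) = -1100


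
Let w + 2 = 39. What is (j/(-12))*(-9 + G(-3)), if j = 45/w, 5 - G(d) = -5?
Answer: -15/148 ≈ -0.10135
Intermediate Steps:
w = 37 (w = -2 + 39 = 37)
G(d) = 10 (G(d) = 5 - 1*(-5) = 5 + 5 = 10)
j = 45/37 ≈ 1.2162
(j/(-12))*(-9 + G(-3)) = ((45/37)/(-12))*(-9 + 10) = ((45/37)*(-1/12))*1 = -15/148*1 = -15/148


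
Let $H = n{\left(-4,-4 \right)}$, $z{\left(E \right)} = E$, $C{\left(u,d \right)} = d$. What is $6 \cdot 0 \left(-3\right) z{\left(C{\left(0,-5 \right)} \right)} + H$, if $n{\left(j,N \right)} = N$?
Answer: $-4$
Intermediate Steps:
$H = -4$
$6 \cdot 0 \left(-3\right) z{\left(C{\left(0,-5 \right)} \right)} + H = 6 \cdot 0 \left(-3\right) \left(-5\right) - 4 = 0 \left(-3\right) \left(-5\right) - 4 = 0 \left(-5\right) - 4 = 0 - 4 = -4$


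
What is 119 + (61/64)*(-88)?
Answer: 281/8 ≈ 35.125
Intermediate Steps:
119 + (61/64)*(-88) = 119 - 671/8 = 281/8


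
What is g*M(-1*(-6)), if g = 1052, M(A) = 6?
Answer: 6312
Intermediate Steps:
g*M(-1*(-6)) = 1052*6 = 6312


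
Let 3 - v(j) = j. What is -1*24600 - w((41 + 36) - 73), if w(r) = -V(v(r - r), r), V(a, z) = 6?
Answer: -24594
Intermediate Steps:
v(j) = 3 - j
w(r) = -6 (w(r) = -1*6 = -6)
-1*24600 - w((41 + 36) - 73) = -1*24600 - 1*(-6) = -24600 + 6 = -24594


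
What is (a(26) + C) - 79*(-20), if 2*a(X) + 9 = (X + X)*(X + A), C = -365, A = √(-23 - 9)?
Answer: 3773/2 + 104*I*√2 ≈ 1886.5 + 147.08*I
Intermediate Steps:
A = 4*I*√2 (A = √(-32) = 4*I*√2 ≈ 5.6569*I)
a(X) = -9/2 + X*(X + 4*I*√2) (a(X) = -9/2 + ((X + X)*(X + 4*I*√2))/2 = -9/2 + ((2*X)*(X + 4*I*√2))/2 = -9/2 + (2*X*(X + 4*I*√2))/2 = -9/2 + X*(X + 4*I*√2))
(a(26) + C) - 79*(-20) = ((-9/2 + 26² + 4*I*26*√2) - 365) - 79*(-20) = ((-9/2 + 676 + 104*I*√2) - 365) + 1580 = ((1343/2 + 104*I*√2) - 365) + 1580 = (613/2 + 104*I*√2) + 1580 = 3773/2 + 104*I*√2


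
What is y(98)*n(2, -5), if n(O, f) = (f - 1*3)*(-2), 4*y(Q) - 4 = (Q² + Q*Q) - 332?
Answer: 75520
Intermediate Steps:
y(Q) = -82 + Q²/2 (y(Q) = 1 + ((Q² + Q*Q) - 332)/4 = 1 + ((Q² + Q²) - 332)/4 = 1 + (2*Q² - 332)/4 = 1 + (-332 + 2*Q²)/4 = 1 + (-83 + Q²/2) = -82 + Q²/2)
n(O, f) = 6 - 2*f (n(O, f) = (f - 3)*(-2) = (-3 + f)*(-2) = 6 - 2*f)
y(98)*n(2, -5) = (-82 + (½)*98²)*(6 - 2*(-5)) = (-82 + (½)*9604)*(6 + 10) = (-82 + 4802)*16 = 4720*16 = 75520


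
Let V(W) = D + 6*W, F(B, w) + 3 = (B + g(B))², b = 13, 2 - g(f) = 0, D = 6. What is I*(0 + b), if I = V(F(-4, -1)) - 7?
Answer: 65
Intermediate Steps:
g(f) = 2 (g(f) = 2 - 1*0 = 2 + 0 = 2)
F(B, w) = -3 + (2 + B)² (F(B, w) = -3 + (B + 2)² = -3 + (2 + B)²)
V(W) = 6 + 6*W
I = 5 (I = (6 + 6*(-3 + (2 - 4)²)) - 7 = (6 + 6*(-3 + (-2)²)) - 7 = (6 + 6*(-3 + 4)) - 7 = (6 + 6*1) - 7 = (6 + 6) - 7 = 12 - 7 = 5)
I*(0 + b) = 5*(0 + 13) = 5*13 = 65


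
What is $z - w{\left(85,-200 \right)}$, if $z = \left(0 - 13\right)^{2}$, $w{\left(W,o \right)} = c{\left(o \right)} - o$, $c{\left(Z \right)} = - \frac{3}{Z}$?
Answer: $- \frac{6203}{200} \approx -31.015$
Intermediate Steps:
$w{\left(W,o \right)} = - o - \frac{3}{o}$ ($w{\left(W,o \right)} = - \frac{3}{o} - o = - o - \frac{3}{o}$)
$z = 169$ ($z = \left(-13\right)^{2} = 169$)
$z - w{\left(85,-200 \right)} = 169 - \left(\left(-1\right) \left(-200\right) - \frac{3}{-200}\right) = 169 - \left(200 - - \frac{3}{200}\right) = 169 - \left(200 + \frac{3}{200}\right) = 169 - \frac{40003}{200} = - \frac{6203}{200}$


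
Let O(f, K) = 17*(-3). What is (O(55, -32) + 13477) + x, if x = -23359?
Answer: -9933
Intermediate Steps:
O(f, K) = -51
(O(55, -32) + 13477) + x = (-51 + 13477) - 23359 = 13426 - 23359 = -9933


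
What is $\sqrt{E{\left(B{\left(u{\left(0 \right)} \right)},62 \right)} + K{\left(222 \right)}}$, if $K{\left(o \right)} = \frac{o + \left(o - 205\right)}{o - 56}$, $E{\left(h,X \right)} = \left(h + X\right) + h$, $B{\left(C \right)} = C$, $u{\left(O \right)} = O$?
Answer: $\frac{\sqrt{1748146}}{166} \approx 7.9649$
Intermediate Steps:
$E{\left(h,X \right)} = X + 2 h$ ($E{\left(h,X \right)} = \left(X + h\right) + h = X + 2 h$)
$K{\left(o \right)} = \frac{-205 + 2 o}{-56 + o}$ ($K{\left(o \right)} = \frac{o + \left(-205 + o\right)}{-56 + o} = \frac{-205 + 2 o}{-56 + o}$)
$\sqrt{E{\left(B{\left(u{\left(0 \right)} \right)},62 \right)} + K{\left(222 \right)}} = \sqrt{\left(62 + 2 \cdot 0\right) + \frac{-205 + 2 \cdot 222}{-56 + 222}} = \sqrt{\left(62 + 0\right) + \frac{-205 + 444}{166}} = \sqrt{62 + \frac{1}{166} \cdot 239} = \sqrt{62 + \frac{239}{166}} = \sqrt{\frac{10531}{166}} = \frac{\sqrt{1748146}}{166}$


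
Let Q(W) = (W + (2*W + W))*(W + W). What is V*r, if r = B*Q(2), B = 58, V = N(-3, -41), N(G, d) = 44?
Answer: 81664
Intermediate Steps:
V = 44
Q(W) = 8*W² (Q(W) = (W + 3*W)*(2*W) = (4*W)*(2*W) = 8*W²)
r = 1856 (r = 58*(8*2²) = 58*(8*4) = 58*32 = 1856)
V*r = 44*1856 = 81664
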